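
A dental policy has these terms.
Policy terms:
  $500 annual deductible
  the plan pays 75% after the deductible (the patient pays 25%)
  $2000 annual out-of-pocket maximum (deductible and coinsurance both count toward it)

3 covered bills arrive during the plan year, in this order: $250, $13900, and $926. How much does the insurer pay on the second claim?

Claim 1 — $250: fully absorbed by the deductible. Patient pays $250; OOP now $250. Insurer: $250 − $250 = $0.
Claim 2 — $13900: $250 to deductible, leaving $13650; 25% of $13650 = $3412.50. Deductible plus coinsurance: $250 + $3412.50 = $3662.50. OOP would hit $3912.50 > $2000, so the cap limits the patient to $2000 − $250 = $1750. Insurer: $13900 − $1750 = $12150.

$12150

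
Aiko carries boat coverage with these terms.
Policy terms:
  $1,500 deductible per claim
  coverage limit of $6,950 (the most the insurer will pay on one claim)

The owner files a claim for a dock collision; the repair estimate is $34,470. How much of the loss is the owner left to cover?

$27,520

Subtract the deductible: $34,470 − $1,500 = $32,970.
The $6,950 per-incident cap binds; insurer pays $6,950.
The owner bears the rest of the original loss: $34,470 − $6,950 = $27,520.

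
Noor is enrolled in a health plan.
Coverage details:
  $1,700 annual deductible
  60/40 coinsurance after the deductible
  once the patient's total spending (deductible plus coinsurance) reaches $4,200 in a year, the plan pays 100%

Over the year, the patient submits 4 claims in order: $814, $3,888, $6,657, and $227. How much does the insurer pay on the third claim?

#1 ($814): all of it applies to the deductible. Patient owes $814 (running OOP $814). Plan pays $814 − $814 = $0.
#2 ($3,888): $886 finishes the deductible; $3,002 goes to coinsurance; 40% of $3,002 = $1,200.80. Cost to patient: $2,086.80. OOP to date $2,900.80. Insurer: $3,888 − $2,086.80 = $1,801.20.
#3 ($6,657): deductible already satisfied, so patient's share is 40% × $6,657 = $2,662.80. OOP would hit $5,563.60 > $4,200, so the cap limits the patient to $4,200 − $2,900.80 = $1,299.20. Plan pays $6,657 − $1,299.20 = $5,357.80.

$5,357.80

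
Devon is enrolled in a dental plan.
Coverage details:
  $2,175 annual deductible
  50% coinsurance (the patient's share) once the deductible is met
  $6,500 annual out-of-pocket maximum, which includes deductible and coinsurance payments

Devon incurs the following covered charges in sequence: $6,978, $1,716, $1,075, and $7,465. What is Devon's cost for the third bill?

$537.50

#1 ($6,978): deductible takes $2,175, $4,803 remains; patient's 50% is $2,401.50. Patient owes $4,576.50 (running OOP $4,576.50).
#2 ($1,716): deductible already satisfied, so patient's share is 50% × $1,716 = $858. Cost to patient: $858. OOP to date $5,434.50.
#3 ($1,075): 50% coinsurance on $1,075 = $537.50. Cost to patient: $537.50. OOP to date $5,972.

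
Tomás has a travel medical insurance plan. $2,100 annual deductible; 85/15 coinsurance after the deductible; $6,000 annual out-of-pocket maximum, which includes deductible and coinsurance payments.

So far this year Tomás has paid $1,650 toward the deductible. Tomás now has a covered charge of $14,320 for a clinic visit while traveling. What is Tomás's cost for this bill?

Remaining deductible: $2,100 − $1,650 = $450.
The remaining $13,870 (= $14,320 − $450) moves to coinsurance.
Coinsurance: $13,870 × 15% = $2,080.50.
So the traveler owes $450 + $2,080.50 = $2,530.50 before any cap.
Cumulative spending $1,650 + $2,530.50 = $4,180.50 stays under the $6,000 maximum.

$2,530.50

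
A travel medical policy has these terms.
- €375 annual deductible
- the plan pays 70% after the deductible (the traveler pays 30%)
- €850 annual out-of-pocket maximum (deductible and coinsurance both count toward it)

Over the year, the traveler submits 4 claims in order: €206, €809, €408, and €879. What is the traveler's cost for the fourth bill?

€160.60

Bill 1, €206: entire amount goes to the deductible. Cost to traveler: €206. OOP to date €206.
Bill 2, €809: deductible takes €169, €640 remains; coinsurance €640 × 30% = €192. Traveler owes €361 (running OOP €567).
Bill 3, €408: 30% coinsurance on €408 = €122.40. Traveler owes €122.40 (running OOP €689.40).
Bill 4, €879: 30% coinsurance on €879 = €263.70. Adding that to €689.40 gives €953.10, past the €850 cap; traveler pays only €850 − €689.40 = €160.60.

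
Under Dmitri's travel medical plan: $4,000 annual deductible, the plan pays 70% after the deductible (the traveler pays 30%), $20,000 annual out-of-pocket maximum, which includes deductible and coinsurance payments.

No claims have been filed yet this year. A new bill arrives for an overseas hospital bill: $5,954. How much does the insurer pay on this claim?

Deductible not yet touched, so the first $4,000 of the bill goes to the deductible.
After the $4,000 deductible portion, $5,954 − $4,000 = $1,954 is subject to coinsurance.
30% of $1,954 = $586.20 falls to the traveler.
So the traveler owes $4,000 + $586.20 = $4,586.20 before any cap.
Cumulative spending $0 + $4,586.20 = $4,586.20 stays under the $20,000 maximum.
The insurer covers the remainder: $5,954 − $4,586.20 = $1,367.80.

$1,367.80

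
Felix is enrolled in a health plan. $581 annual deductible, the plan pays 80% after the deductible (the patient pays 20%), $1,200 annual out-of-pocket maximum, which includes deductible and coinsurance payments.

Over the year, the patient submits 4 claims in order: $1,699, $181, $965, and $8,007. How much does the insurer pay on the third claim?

$772

#1 ($1,699): $581 finishes the deductible; $1,118 goes to coinsurance; patient's 20% is $223.60. Cost to patient: $804.60. OOP to date $804.60. Plan pays $1,699 − $804.60 = $894.40.
#2 ($181): 20% coinsurance on $181 = $36.20. Patient owes $36.20 (running OOP $840.80). Plan pays $181 − $36.20 = $144.80.
#3 ($965): 20% coinsurance on $965 = $193. Patient owes $193 (running OOP $1,033.80). Insurer: $965 − $193 = $772.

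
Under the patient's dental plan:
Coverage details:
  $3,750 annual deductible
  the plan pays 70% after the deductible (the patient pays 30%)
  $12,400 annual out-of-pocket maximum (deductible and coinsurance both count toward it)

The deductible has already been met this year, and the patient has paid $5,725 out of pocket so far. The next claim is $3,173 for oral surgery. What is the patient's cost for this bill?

$951.90

The deductible is already satisfied, so the full bill goes to coinsurance.
Patient's 30% share of $3,173 is $951.90.
Total out-of-pocket so far would be $5,725 + $951.90 = $6,676.90, below the $12,400 cap — no reduction.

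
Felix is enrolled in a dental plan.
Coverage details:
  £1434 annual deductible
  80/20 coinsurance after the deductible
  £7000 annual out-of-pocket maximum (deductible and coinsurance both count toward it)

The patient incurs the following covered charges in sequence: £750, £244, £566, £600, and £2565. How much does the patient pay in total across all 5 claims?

Claim 1 — £750: all of it applies to the deductible. Patient pays £750; OOP now £750.
Claim 2 — £244: fully absorbed by the deductible. Cost to patient: £244. OOP to date £994.
Claim 3 — £566: £440 finishes the deductible; £126 goes to coinsurance; 20% of £126 = £25.20. Cost to patient: £465.20. OOP to date £1459.20.
Claim 4 — £600: deductible already satisfied, so patient's share is 20% × £600 = £120. Cost to patient: £120. OOP to date £1579.20.
Claim 5 — £2565: 20% coinsurance on £2565 = £513. Patient owes £513 (running OOP £2092.20).
Total paid by the patient: £750 + £244 + £465.20 + £120 + £513 = £2092.20.

£2092.20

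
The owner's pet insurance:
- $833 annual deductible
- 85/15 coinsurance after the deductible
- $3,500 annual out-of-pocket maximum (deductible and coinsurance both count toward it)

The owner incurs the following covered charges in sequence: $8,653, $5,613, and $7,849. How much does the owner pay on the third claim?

Claim 1 — $8,653: $833 finishes the deductible; $7,820 goes to coinsurance; owner's 15% is $1,173. Owner pays $2,006; OOP now $2,006.
Claim 2 — $5,613: deductible met; 15% of $5,613 = $841.95. Owner owes $841.95 (running OOP $2,847.95).
Claim 3 — $7,849: deductible already satisfied, so owner's share is 15% × $7,849 = $1,177.35. That would push OOP to $4,025.30, over the $3,500 cap, so owner pays $3,500 − $2,847.95 = $652.05.

$652.05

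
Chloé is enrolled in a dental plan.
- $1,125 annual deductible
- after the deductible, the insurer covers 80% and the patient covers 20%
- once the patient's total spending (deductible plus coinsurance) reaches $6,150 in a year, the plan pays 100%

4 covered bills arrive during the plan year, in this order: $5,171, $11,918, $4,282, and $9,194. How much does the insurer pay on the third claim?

Bill 1, $5,171: $1,125 to deductible, leaving $4,046; coinsurance $4,046 × 20% = $809.20. Cost to patient: $1,934.20. OOP to date $1,934.20. Insurer: $5,171 − $1,934.20 = $3,236.80.
Bill 2, $11,918: 20% coinsurance on $11,918 = $2,383.60. Patient pays $2,383.60; OOP now $4,317.80. Plan pays $11,918 − $2,383.60 = $9,534.40.
Bill 3, $4,282: 20% coinsurance on $4,282 = $856.40. Cost to patient: $856.40. OOP to date $5,174.20. Plan pays $4,282 − $856.40 = $3,425.60.

$3,425.60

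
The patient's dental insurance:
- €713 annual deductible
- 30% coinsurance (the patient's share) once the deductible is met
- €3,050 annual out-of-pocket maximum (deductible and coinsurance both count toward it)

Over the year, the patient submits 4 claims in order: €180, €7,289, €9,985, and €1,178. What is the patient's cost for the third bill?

#1 (€180): fully absorbed by the deductible. Cost to patient: €180. OOP to date €180.
#2 (€7,289): €533 to deductible, leaving €6,756; patient's 30% is €2,026.80. Patient pays €2,559.80; OOP now €2,739.80.
#3 (€9,985): 30% coinsurance on €9,985 = €2,995.50. OOP would hit €5,735.30 > €3,050, so the cap limits the patient to €3,050 − €2,739.80 = €310.20.

€310.20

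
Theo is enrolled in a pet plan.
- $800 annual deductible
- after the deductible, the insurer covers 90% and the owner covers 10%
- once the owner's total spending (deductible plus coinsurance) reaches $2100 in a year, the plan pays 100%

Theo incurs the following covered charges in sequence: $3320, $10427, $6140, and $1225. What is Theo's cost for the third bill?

Bill 1, $3320: deductible takes $800, $2520 remains; coinsurance $2520 × 10% = $252. Owner owes $1052 (running OOP $1052).
Bill 2, $10427: deductible already satisfied, so owner's share is 10% × $10427 = $1042.70. Owner owes $1042.70 (running OOP $2094.70).
Bill 3, $6140: deductible met; 10% of $6140 = $614. Adding that to $2094.70 gives $2708.70, past the $2100 cap; owner pays only $2100 − $2094.70 = $5.30.

$5.30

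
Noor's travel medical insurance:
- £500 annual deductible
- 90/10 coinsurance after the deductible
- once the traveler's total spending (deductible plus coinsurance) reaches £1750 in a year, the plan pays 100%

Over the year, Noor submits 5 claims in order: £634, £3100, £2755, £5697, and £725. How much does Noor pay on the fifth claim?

Claim 1 (£634): £500 finishes the deductible; £134 goes to coinsurance; 10% of £134 = £13.40. Traveler owes £513.40 (running OOP £513.40).
Claim 2 (£3100): deductible already satisfied, so traveler's share is 10% × £3100 = £310. Traveler owes £310 (running OOP £823.40).
Claim 3 (£2755): 10% coinsurance on £2755 = £275.50. Traveler owes £275.50 (running OOP £1098.90).
Claim 4 (£5697): deductible met; 10% of £5697 = £569.70. Traveler owes £569.70 (running OOP £1668.60).
Claim 5 (£725): deductible met; 10% of £725 = £72.50. Cost to traveler: £72.50. OOP to date £1741.10.

£72.50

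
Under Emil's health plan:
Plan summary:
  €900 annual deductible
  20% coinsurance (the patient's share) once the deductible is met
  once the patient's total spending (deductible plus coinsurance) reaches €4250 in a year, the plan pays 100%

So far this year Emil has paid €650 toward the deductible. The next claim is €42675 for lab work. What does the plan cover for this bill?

Deductible still to meet: €900 − €650 = €250.
The remaining €42425 (= €42675 − €250) moves to coinsurance.
Coinsurance: €42425 × 20% = €8485.
Patient responsibility before any cap: €250 + €8485 = €8735.
Adding €8735 to the €650 already spent would give €9385, which exceeds the €4250 cap; the patient pays just €4250 − €650 = €3600.
The plan picks up €42675 − €3600 = €39075.

€39075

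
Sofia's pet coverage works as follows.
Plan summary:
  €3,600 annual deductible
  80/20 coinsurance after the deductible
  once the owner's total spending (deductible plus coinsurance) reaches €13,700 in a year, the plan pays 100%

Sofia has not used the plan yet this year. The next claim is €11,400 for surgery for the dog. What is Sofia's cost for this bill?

Nothing has been paid toward the €3,600 deductible, so the first €3,600 of this charge is applied there.
After the €3,600 deductible portion, €11,400 − €3,600 = €7,800 is subject to coinsurance.
Coinsurance: €7,800 × 20% = €1,560.
So the owner owes €3,600 + €1,560 = €5,160 before any cap.
Cumulative spending €0 + €5,160 = €5,160 stays under the €13,700 maximum.

€5,160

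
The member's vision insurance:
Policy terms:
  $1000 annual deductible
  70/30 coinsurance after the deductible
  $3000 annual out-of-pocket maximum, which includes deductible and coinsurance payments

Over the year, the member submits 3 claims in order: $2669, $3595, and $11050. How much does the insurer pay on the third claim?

$10629.20

Claim 1 ($2669): $1000 to deductible, leaving $1669; 30% of $1669 = $500.70. Member pays $1500.70; OOP now $1500.70. Insurer: $2669 − $1500.70 = $1168.30.
Claim 2 ($3595): deductible met; 30% of $3595 = $1078.50. Member owes $1078.50 (running OOP $2579.20). Plan pays $3595 − $1078.50 = $2516.50.
Claim 3 ($11050): deductible met; 30% of $11050 = $3315. OOP would hit $5894.20 > $3000, so the cap limits the member to $3000 − $2579.20 = $420.80. Plan pays $11050 − $420.80 = $10629.20.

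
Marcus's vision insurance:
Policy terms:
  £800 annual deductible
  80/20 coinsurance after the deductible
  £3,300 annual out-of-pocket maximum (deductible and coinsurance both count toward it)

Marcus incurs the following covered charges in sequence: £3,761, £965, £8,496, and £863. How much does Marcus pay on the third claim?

£1,699.20

Claim 1 (£3,761): deductible takes £800, £2,961 remains; member's 20% is £592.20. Cost to member: £1,392.20. OOP to date £1,392.20.
Claim 2 (£965): deductible met; 20% of £965 = £193. Cost to member: £193. OOP to date £1,585.20.
Claim 3 (£8,496): 20% coinsurance on £8,496 = £1,699.20. Member owes £1,699.20 (running OOP £3,284.40).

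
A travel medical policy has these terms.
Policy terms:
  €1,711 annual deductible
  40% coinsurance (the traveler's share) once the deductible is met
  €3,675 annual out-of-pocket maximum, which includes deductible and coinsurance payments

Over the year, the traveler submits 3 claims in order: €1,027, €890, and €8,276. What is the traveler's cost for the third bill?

€1,881.60

Bill 1, €1,027: all of it applies to the deductible. Cost to traveler: €1,027. OOP to date €1,027.
Bill 2, €890: €684 to deductible, leaving €206; 40% of €206 = €82.40. Traveler pays €766.40; OOP now €1,793.40.
Bill 3, €8,276: deductible met; 40% of €8,276 = €3,310.40. Adding that to €1,793.40 gives €5,103.80, past the €3,675 cap; traveler pays only €3,675 − €1,793.40 = €1,881.60.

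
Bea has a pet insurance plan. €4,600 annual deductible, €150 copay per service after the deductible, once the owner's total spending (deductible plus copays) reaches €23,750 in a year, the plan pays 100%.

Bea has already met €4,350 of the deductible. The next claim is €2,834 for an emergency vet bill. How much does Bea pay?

€400

Deductible still to meet: €4,600 − €4,350 = €250.
After the €250 deductible portion, €2,834 − €250 = €2,584 is subject to the copay.
Copay on this service: €150.
Owner responsibility before any cap: €250 + €150 = €400.
Cumulative spending €4,350 + €400 = €4,750 stays under the €23,750 maximum.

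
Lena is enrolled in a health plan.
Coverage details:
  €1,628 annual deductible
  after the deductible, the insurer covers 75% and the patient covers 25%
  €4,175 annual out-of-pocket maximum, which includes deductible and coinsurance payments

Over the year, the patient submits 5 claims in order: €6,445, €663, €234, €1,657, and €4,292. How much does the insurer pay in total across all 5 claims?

€9,116

Claim 1 — €6,445: deductible takes €1,628, €4,817 remains; 25% of €4,817 = €1,204.25. Patient owes €2,832.25 (running OOP €2,832.25). Insurer: €6,445 − €2,832.25 = €3,612.75.
Claim 2 — €663: deductible met; 25% of €663 = €165.75. Patient pays €165.75; OOP now €2,998. Insurer: €663 − €165.75 = €497.25.
Claim 3 — €234: 25% coinsurance on €234 = €58.50. Patient owes €58.50 (running OOP €3,056.50). Plan pays €234 − €58.50 = €175.50.
Claim 4 — €1,657: deductible already satisfied, so patient's share is 25% × €1,657 = €414.25. Patient pays €414.25; OOP now €3,470.75. Plan pays €1,657 − €414.25 = €1,242.75.
Claim 5 — €4,292: 25% coinsurance on €4,292 = €1,073. Adding that to €3,470.75 gives €4,543.75, past the €4,175 cap; patient pays only €4,175 − €3,470.75 = €704.25. Insurer: €4,292 − €704.25 = €3,587.75.
Insurer total: €3,612.75 + €497.25 + €175.50 + €1,242.75 + €3,587.75 = €9,116.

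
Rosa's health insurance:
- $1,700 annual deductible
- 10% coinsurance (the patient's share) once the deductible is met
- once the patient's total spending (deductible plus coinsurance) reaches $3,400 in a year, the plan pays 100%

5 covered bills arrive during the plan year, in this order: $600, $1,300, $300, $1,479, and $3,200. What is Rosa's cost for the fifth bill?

$320

#1 ($600): entire amount goes to the deductible. Cost to patient: $600. OOP to date $600.
#2 ($1,300): deductible takes $1,100, $200 remains; coinsurance $200 × 10% = $20. Cost to patient: $1,120. OOP to date $1,720.
#3 ($300): deductible already satisfied, so patient's share is 10% × $300 = $30. Patient owes $30 (running OOP $1,750).
#4 ($1,479): deductible already satisfied, so patient's share is 10% × $1,479 = $147.90. Cost to patient: $147.90. OOP to date $1,897.90.
#5 ($3,200): deductible already satisfied, so patient's share is 10% × $3,200 = $320. Patient pays $320; OOP now $2,217.90.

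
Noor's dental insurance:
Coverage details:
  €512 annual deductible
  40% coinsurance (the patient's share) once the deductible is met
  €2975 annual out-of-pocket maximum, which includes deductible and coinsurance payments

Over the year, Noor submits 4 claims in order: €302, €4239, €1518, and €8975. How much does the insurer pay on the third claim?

€910.80

Bill 1, €302: fully absorbed by the deductible. Patient pays €302; OOP now €302. Insurer: €302 − €302 = €0.
Bill 2, €4239: €210 finishes the deductible; €4029 goes to coinsurance; coinsurance €4029 × 40% = €1611.60. Patient pays €1821.60; OOP now €2123.60. Plan pays €4239 − €1821.60 = €2417.40.
Bill 3, €1518: deductible met; 40% of €1518 = €607.20. Cost to patient: €607.20. OOP to date €2730.80. Plan pays €1518 − €607.20 = €910.80.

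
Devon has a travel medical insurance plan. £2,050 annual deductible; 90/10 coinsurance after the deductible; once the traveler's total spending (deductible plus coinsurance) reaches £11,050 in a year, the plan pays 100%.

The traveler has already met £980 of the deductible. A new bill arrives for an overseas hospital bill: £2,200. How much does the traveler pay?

£1,183

Remaining deductible: £2,050 − £980 = £1,070.
After the £1,070 deductible portion, £2,200 − £1,070 = £1,130 is subject to coinsurance.
Coinsurance: £1,130 × 10% = £113.
Traveler responsibility before any cap: £1,070 + £113 = £1,183.
Year-to-date out-of-pocket becomes £980 + £1,183 = £2,163, still under the £11,050 maximum, so no cap applies.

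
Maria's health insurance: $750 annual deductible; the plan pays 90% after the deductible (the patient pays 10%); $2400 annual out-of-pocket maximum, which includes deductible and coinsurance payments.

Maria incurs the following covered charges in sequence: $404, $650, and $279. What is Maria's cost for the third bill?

$27.90

Claim 1 — $404: fully absorbed by the deductible. Cost to patient: $404. OOP to date $404.
Claim 2 — $650: $346 to deductible, leaving $304; coinsurance $304 × 10% = $30.40. Cost to patient: $376.40. OOP to date $780.40.
Claim 3 — $279: 10% coinsurance on $279 = $27.90. Cost to patient: $27.90. OOP to date $808.30.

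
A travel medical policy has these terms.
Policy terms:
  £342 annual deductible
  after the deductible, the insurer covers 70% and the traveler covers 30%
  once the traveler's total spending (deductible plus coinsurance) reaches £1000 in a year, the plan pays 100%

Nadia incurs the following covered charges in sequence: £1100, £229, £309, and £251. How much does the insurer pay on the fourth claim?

£175.70

Bill 1, £1100: £342 to deductible, leaving £758; traveler's 30% is £227.40. Traveler pays £569.40; OOP now £569.40. Plan pays £1100 − £569.40 = £530.60.
Bill 2, £229: 30% coinsurance on £229 = £68.70. Cost to traveler: £68.70. OOP to date £638.10. Plan pays £229 − £68.70 = £160.30.
Bill 3, £309: deductible already satisfied, so traveler's share is 30% × £309 = £92.70. Traveler pays £92.70; OOP now £730.80. Plan pays £309 − £92.70 = £216.30.
Bill 4, £251: deductible met; 30% of £251 = £75.30. Traveler pays £75.30; OOP now £806.10. Plan pays £251 − £75.30 = £175.70.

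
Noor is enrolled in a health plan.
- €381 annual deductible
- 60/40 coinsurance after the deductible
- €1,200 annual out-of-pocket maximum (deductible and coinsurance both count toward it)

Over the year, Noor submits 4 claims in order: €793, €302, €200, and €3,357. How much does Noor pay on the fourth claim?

Claim 1 (€793): €381 to deductible, leaving €412; 40% of €412 = €164.80. Cost to patient: €545.80. OOP to date €545.80.
Claim 2 (€302): 40% coinsurance on €302 = €120.80. Patient owes €120.80 (running OOP €666.60).
Claim 3 (€200): 40% coinsurance on €200 = €80. Patient pays €80; OOP now €746.60.
Claim 4 (€3,357): deductible already satisfied, so patient's share is 40% × €3,357 = €1,342.80. OOP would hit €2,089.40 > €1,200, so the cap limits the patient to €1,200 − €746.60 = €453.40.

€453.40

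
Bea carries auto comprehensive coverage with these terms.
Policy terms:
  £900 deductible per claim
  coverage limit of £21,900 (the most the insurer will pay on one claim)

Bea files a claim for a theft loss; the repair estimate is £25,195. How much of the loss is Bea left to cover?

Subtract the deductible: £25,195 − £900 = £24,295.
The £21,900 per-incident cap binds; insurer pays £21,900.
The policyholder bears the rest of the original loss: £25,195 − £21,900 = £3,295.

£3,295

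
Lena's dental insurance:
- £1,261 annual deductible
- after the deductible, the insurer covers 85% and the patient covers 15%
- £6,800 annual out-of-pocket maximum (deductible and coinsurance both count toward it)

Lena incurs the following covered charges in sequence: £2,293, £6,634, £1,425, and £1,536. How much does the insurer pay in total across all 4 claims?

£9,032.95

Claim 1 (£2,293): £1,261 finishes the deductible; £1,032 goes to coinsurance; patient's 15% is £154.80. Patient owes £1,415.80 (running OOP £1,415.80). Insurer: £2,293 − £1,415.80 = £877.20.
Claim 2 (£6,634): 15% coinsurance on £6,634 = £995.10. Patient owes £995.10 (running OOP £2,410.90). Insurer: £6,634 − £995.10 = £5,638.90.
Claim 3 (£1,425): deductible met; 15% of £1,425 = £213.75. Patient pays £213.75; OOP now £2,624.65. Insurer: £1,425 − £213.75 = £1,211.25.
Claim 4 (£1,536): deductible already satisfied, so patient's share is 15% × £1,536 = £230.40. Cost to patient: £230.40. OOP to date £2,855.05. Insurer: £1,536 − £230.40 = £1,305.60.
Insurer total: £877.20 + £5,638.90 + £1,211.25 + £1,305.60 = £9,032.95.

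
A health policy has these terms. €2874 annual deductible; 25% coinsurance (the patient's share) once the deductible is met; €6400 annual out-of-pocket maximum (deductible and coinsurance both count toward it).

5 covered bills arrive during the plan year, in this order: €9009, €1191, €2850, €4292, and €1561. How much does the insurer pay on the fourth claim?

Bill 1, €9009: €2874 finishes the deductible; €6135 goes to coinsurance; coinsurance €6135 × 25% = €1533.75. Patient pays €4407.75; OOP now €4407.75. Plan pays €9009 − €4407.75 = €4601.25.
Bill 2, €1191: 25% coinsurance on €1191 = €297.75. Patient pays €297.75; OOP now €4705.50. Insurer: €1191 − €297.75 = €893.25.
Bill 3, €2850: deductible already satisfied, so patient's share is 25% × €2850 = €712.50. Cost to patient: €712.50. OOP to date €5418. Plan pays €2850 − €712.50 = €2137.50.
Bill 4, €4292: deductible met; 25% of €4292 = €1073. Adding that to €5418 gives €6491, past the €6400 cap; patient pays only €6400 − €5418 = €982. Plan pays €4292 − €982 = €3310.

€3310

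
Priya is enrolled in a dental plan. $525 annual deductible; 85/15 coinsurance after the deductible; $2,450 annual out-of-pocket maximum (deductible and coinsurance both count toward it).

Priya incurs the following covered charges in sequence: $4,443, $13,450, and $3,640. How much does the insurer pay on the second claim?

$12,112.70

Bill 1, $4,443: $525 to deductible, leaving $3,918; patient's 15% is $587.70. Cost to patient: $1,112.70. OOP to date $1,112.70. Plan pays $4,443 − $1,112.70 = $3,330.30.
Bill 2, $13,450: deductible met; 15% of $13,450 = $2,017.50. OOP would hit $3,130.20 > $2,450, so the cap limits the patient to $2,450 − $1,112.70 = $1,337.30. Plan pays $13,450 − $1,337.30 = $12,112.70.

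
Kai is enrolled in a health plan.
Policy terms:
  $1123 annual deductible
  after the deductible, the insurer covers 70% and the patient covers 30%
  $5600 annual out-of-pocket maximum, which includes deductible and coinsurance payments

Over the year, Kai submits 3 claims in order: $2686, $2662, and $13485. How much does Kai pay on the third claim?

$3209.50

#1 ($2686): deductible takes $1123, $1563 remains; 30% of $1563 = $468.90. Cost to patient: $1591.90. OOP to date $1591.90.
#2 ($2662): 30% coinsurance on $2662 = $798.60. Cost to patient: $798.60. OOP to date $2390.50.
#3 ($13485): deductible already satisfied, so patient's share is 30% × $13485 = $4045.50. That would push OOP to $6436, over the $5600 cap, so patient pays $5600 − $2390.50 = $3209.50.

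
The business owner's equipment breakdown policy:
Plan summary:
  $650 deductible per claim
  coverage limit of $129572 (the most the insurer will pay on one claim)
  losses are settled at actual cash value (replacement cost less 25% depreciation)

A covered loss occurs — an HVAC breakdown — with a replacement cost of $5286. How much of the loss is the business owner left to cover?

$1971.50

Depreciate 25%: the covered value is $5286 × 0.75 = $3964.50.
Subtract the deductible: $3964.50 − $650 = $3314.50.
$3314.50 is within the $129572 limit, so the insurer pays $3314.50.
The business owner bears the rest of the original loss: $5286 − $3314.50 = $1971.50.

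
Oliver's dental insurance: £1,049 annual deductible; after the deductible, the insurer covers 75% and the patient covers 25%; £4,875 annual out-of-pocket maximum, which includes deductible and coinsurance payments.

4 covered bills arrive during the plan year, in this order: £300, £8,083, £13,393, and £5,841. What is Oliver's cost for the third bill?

£1,992.50

Claim 1 (£300): fully absorbed by the deductible. Cost to patient: £300. OOP to date £300.
Claim 2 (£8,083): deductible takes £749, £7,334 remains; patient's 25% is £1,833.50. Patient owes £2,582.50 (running OOP £2,882.50).
Claim 3 (£13,393): 25% coinsurance on £13,393 = £3,348.25. OOP would hit £6,230.75 > £4,875, so the cap limits the patient to £4,875 − £2,882.50 = £1,992.50.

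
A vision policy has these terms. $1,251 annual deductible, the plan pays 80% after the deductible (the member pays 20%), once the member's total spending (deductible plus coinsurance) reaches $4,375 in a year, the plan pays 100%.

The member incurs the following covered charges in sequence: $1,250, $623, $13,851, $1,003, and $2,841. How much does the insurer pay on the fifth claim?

$2,812.20

Claim 1 — $1,250: entire amount goes to the deductible. Member pays $1,250; OOP now $1,250. Plan pays $1,250 − $1,250 = $0.
Claim 2 — $623: $1 finishes the deductible; $622 goes to coinsurance; member's 20% is $124.40. Member owes $125.40 (running OOP $1,375.40). Insurer: $623 − $125.40 = $497.60.
Claim 3 — $13,851: 20% coinsurance on $13,851 = $2,770.20. Member pays $2,770.20; OOP now $4,145.60. Insurer: $13,851 − $2,770.20 = $11,080.80.
Claim 4 — $1,003: deductible met; 20% of $1,003 = $200.60. Cost to member: $200.60. OOP to date $4,346.20. Plan pays $1,003 − $200.60 = $802.40.
Claim 5 — $2,841: 20% coinsurance on $2,841 = $568.20. That would push OOP to $4,914.40, over the $4,375 cap, so member pays $4,375 − $4,346.20 = $28.80. Insurer: $2,841 − $28.80 = $2,812.20.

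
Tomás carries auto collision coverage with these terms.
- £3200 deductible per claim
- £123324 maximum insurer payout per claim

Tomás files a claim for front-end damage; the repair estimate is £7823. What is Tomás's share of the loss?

£3200

Less the £3200 deductible: £7823 − £3200 = £4623.
That's under the £123324 cap, so the insurer reimburses the full £4623.
Out of pocket: £7823 − £4623 = £3200.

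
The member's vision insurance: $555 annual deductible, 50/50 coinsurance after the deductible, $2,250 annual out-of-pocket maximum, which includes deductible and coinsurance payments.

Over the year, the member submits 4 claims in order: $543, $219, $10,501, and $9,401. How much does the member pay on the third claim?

#1 ($543): fully absorbed by the deductible. Member owes $543 (running OOP $543).
#2 ($219): $12 finishes the deductible; $207 goes to coinsurance; coinsurance $207 × 50% = $103.50. Member owes $115.50 (running OOP $658.50).
#3 ($10,501): deductible met; 50% of $10,501 = $5,250.50. OOP would hit $5,909 > $2,250, so the cap limits the member to $2,250 − $658.50 = $1,591.50.

$1,591.50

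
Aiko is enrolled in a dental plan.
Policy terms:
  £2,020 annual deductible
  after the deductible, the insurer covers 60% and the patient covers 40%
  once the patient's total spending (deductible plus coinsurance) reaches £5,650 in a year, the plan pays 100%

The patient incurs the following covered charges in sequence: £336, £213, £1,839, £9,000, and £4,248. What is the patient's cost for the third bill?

#1 (£336): all of it applies to the deductible. Patient owes £336 (running OOP £336).
#2 (£213): all of it applies to the deductible. Cost to patient: £213. OOP to date £549.
#3 (£1,839): deductible takes £1,471, £368 remains; coinsurance £368 × 40% = £147.20. Patient pays £1,618.20; OOP now £2,167.20.

£1,618.20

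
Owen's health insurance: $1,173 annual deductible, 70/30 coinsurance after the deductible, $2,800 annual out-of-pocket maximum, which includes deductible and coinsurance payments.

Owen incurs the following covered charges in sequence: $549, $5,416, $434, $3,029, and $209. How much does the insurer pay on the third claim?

Bill 1, $549: fully absorbed by the deductible. Patient owes $549 (running OOP $549). Insurer: $549 − $549 = $0.
Bill 2, $5,416: $624 finishes the deductible; $4,792 goes to coinsurance; coinsurance $4,792 × 30% = $1,437.60. Cost to patient: $2,061.60. OOP to date $2,610.60. Plan pays $5,416 − $2,061.60 = $3,354.40.
Bill 3, $434: 30% coinsurance on $434 = $130.20. Patient owes $130.20 (running OOP $2,740.80). Plan pays $434 − $130.20 = $303.80.

$303.80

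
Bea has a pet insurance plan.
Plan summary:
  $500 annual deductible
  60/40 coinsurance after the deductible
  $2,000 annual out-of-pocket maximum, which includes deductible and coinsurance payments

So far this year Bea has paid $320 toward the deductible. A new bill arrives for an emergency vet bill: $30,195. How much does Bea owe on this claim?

$1,680

Deductible still to meet: $500 − $320 = $180.
That leaves $30,195 − $180 = $30,015 for coinsurance.
Coinsurance: $30,015 × 40% = $12,006.
So the owner owes $180 + $12,006 = $12,186 before any cap.
Adding $12,186 to the $320 already spent would give $12,506, which exceeds the $2,000 cap; the owner pays just $2,000 − $320 = $1,680.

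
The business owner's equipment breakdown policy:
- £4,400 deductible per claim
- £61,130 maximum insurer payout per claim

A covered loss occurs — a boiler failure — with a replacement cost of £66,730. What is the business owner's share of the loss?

After the deductible, £66,730 − £4,400 = £62,330 remains.
The £61,130 per-incident cap binds; insurer pays £61,130.
The business owner bears the rest of the original loss: £66,730 − £61,130 = £5,600.

£5,600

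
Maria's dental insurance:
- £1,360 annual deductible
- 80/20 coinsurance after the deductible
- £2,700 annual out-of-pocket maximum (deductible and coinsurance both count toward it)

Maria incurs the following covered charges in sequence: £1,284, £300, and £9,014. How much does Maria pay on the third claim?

£1,295.20

Claim 1 — £1,284: fully absorbed by the deductible. Patient pays £1,284; OOP now £1,284.
Claim 2 — £300: deductible takes £76, £224 remains; 20% of £224 = £44.80. Cost to patient: £120.80. OOP to date £1,404.80.
Claim 3 — £9,014: deductible met; 20% of £9,014 = £1,802.80. OOP would hit £3,207.60 > £2,700, so the cap limits the patient to £2,700 − £1,404.80 = £1,295.20.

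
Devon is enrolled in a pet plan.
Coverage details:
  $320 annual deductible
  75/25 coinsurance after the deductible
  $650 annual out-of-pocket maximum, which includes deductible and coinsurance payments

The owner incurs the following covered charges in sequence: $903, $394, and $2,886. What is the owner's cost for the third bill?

$85.75

Bill 1, $903: $320 finishes the deductible; $583 goes to coinsurance; 25% of $583 = $145.75. Owner pays $465.75; OOP now $465.75.
Bill 2, $394: deductible met; 25% of $394 = $98.50. Cost to owner: $98.50. OOP to date $564.25.
Bill 3, $2,886: deductible met; 25% of $2,886 = $721.50. That would push OOP to $1,285.75, over the $650 cap, so owner pays $650 − $564.25 = $85.75.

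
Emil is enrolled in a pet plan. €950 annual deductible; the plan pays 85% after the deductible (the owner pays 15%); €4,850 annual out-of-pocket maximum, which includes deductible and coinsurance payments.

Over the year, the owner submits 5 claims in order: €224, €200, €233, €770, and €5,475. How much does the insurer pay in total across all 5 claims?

#1 (€224): entire amount goes to the deductible. Cost to owner: €224. OOP to date €224. Insurer: €224 − €224 = €0.
#2 (€200): all of it applies to the deductible. Cost to owner: €200. OOP to date €424. Insurer: €200 − €200 = €0.
#3 (€233): fully absorbed by the deductible. Owner owes €233 (running OOP €657). Insurer: €233 − €233 = €0.
#4 (€770): €293 to deductible, leaving €477; coinsurance €477 × 15% = €71.55. Owner owes €364.55 (running OOP €1,021.55). Plan pays €770 − €364.55 = €405.45.
#5 (€5,475): deductible already satisfied, so owner's share is 15% × €5,475 = €821.25. Cost to owner: €821.25. OOP to date €1,842.80. Insurer: €5,475 − €821.25 = €4,653.75.
Insurer total = bills − owner's total = €6,902 − €1,842.80 = €5,059.20.

€5,059.20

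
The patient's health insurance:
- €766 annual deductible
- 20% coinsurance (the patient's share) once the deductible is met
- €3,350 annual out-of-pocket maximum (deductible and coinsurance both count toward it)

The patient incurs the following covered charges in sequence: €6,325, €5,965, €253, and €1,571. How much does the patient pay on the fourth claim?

Bill 1, €6,325: deductible takes €766, €5,559 remains; coinsurance €5,559 × 20% = €1,111.80. Patient pays €1,877.80; OOP now €1,877.80.
Bill 2, €5,965: 20% coinsurance on €5,965 = €1,193. Patient owes €1,193 (running OOP €3,070.80).
Bill 3, €253: deductible met; 20% of €253 = €50.60. Patient owes €50.60 (running OOP €3,121.40).
Bill 4, €1,571: deductible already satisfied, so patient's share is 20% × €1,571 = €314.20. OOP would hit €3,435.60 > €3,350, so the cap limits the patient to €3,350 − €3,121.40 = €228.60.

€228.60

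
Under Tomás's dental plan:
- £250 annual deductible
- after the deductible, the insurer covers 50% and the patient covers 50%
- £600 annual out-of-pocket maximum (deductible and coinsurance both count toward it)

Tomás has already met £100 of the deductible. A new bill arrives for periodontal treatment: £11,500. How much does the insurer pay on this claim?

£11,000

Deductible still to meet: £250 − £100 = £150.
That leaves £11,500 − £150 = £11,350 for coinsurance.
Coinsurance: £11,350 × 50% = £5,675.
Patient responsibility before any cap: £150 + £5,675 = £5,825.
That would bring total out-of-pocket to £5,925, past the £600 cap. The patient is capped at £600 − £100 = £500 on this claim.
The plan picks up £11,500 − £500 = £11,000.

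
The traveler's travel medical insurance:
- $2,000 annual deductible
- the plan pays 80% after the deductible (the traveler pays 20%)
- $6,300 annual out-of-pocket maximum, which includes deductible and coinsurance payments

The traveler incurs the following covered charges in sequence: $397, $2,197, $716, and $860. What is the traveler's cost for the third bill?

Bill 1, $397: fully absorbed by the deductible. Traveler pays $397; OOP now $397.
Bill 2, $2,197: $1,603 to deductible, leaving $594; 20% of $594 = $118.80. Cost to traveler: $1,721.80. OOP to date $2,118.80.
Bill 3, $716: deductible already satisfied, so traveler's share is 20% × $716 = $143.20. Traveler owes $143.20 (running OOP $2,262).

$143.20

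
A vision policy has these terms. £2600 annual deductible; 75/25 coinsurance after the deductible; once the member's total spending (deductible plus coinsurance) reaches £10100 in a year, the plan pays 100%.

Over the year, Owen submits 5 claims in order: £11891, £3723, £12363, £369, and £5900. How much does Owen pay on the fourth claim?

£92.25

#1 (£11891): deductible takes £2600, £9291 remains; coinsurance £9291 × 25% = £2322.75. Member owes £4922.75 (running OOP £4922.75).
#2 (£3723): deductible already satisfied, so member's share is 25% × £3723 = £930.75. Member pays £930.75; OOP now £5853.50.
#3 (£12363): deductible met; 25% of £12363 = £3090.75. Member pays £3090.75; OOP now £8944.25.
#4 (£369): deductible met; 25% of £369 = £92.25. Member pays £92.25; OOP now £9036.50.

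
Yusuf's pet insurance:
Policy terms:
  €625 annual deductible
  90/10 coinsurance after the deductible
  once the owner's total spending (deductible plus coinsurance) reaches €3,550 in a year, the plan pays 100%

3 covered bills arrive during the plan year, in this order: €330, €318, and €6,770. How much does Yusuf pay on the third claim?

€677

#1 (€330): entire amount goes to the deductible. Owner owes €330 (running OOP €330).
#2 (€318): €295 finishes the deductible; €23 goes to coinsurance; coinsurance €23 × 10% = €2.30. Cost to owner: €297.30. OOP to date €627.30.
#3 (€6,770): deductible already satisfied, so owner's share is 10% × €6,770 = €677. Owner pays €677; OOP now €1,304.30.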